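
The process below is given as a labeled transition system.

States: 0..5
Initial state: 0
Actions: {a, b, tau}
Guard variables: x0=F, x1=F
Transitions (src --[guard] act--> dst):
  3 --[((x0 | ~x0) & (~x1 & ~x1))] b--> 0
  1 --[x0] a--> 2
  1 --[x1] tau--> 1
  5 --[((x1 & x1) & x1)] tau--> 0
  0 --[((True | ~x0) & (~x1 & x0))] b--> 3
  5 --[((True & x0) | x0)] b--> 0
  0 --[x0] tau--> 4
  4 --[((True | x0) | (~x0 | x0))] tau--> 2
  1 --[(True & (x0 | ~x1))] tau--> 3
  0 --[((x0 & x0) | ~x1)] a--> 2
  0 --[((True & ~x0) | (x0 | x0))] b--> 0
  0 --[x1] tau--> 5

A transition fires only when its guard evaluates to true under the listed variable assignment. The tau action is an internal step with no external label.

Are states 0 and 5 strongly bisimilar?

Refine partition for ~:
  round 0: {{0,1,2,3,4,5}}
  round 1: {{0},{1,4},{2,5},{3}}
  round 2: {{0},{1},{2,5},{3},{4}}
5 equivalence class(es) (converged in 3)
class of 0: {0}; class of 5: {2,5}

Answer: NOT BISIMILAR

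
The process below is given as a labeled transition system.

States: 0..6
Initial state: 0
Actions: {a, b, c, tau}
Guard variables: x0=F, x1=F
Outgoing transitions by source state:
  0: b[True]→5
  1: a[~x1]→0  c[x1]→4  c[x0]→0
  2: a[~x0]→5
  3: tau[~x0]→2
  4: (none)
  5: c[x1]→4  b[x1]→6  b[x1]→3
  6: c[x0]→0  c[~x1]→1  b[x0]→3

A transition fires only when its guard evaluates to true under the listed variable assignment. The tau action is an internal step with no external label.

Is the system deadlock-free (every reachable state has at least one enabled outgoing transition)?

R = {0,5}
  0: b→5  [deg 1]
  5: ∅  [STUCK]
trace reaching 5: b

Answer: DEADLOCK at state 5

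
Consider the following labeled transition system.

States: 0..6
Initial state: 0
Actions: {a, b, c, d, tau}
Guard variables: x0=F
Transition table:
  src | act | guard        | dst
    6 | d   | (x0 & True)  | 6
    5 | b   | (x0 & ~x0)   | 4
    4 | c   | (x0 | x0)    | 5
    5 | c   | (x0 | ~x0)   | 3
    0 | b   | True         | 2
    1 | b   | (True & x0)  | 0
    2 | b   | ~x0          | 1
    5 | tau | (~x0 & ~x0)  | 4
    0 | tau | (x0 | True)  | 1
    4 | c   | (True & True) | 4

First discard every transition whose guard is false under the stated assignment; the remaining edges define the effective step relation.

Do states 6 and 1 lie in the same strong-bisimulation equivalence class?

Refine partition for ~:
  round 0: {{0,1,2,3,4,5,6}}
  round 1: {{0},{1,3,6},{2},{4},{5}}
Fixed point at round 2; 5 class(es).
[6]={1,3,6}  [1]={1,3,6}

Answer: BISIMILAR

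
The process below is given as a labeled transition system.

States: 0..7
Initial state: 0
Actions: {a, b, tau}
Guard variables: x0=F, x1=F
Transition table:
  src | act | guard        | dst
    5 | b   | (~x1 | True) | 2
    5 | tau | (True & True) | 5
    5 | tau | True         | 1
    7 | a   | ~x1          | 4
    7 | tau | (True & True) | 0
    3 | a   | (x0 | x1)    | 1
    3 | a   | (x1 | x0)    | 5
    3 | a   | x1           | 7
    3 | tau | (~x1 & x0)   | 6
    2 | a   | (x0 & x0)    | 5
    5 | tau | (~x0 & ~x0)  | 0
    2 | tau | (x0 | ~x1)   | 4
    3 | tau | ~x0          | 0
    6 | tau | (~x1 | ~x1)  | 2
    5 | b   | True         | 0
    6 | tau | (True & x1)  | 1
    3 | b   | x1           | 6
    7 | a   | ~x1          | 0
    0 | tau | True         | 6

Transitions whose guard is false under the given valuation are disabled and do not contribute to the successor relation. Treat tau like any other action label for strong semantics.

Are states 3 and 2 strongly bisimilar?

Compute ~ classes (split until stable):
  P[0] = {{0,1,2,3,4,5,6,7}}
  P[1] = {{0,2,3,6},{1,4},{5},{7}}
  P[2] = {{0,3,6},{1,4},{2},{5},{7}}
  P[3] = {{0,3},{1,4},{2},{5},{6},{7}}
  P[4] = {{0},{1,4},{2},{3},{5},{6},{7}}
stable after 5 split(s): 7 block(s)
3∈{3}, 2∈{2}

Answer: NOT BISIMILAR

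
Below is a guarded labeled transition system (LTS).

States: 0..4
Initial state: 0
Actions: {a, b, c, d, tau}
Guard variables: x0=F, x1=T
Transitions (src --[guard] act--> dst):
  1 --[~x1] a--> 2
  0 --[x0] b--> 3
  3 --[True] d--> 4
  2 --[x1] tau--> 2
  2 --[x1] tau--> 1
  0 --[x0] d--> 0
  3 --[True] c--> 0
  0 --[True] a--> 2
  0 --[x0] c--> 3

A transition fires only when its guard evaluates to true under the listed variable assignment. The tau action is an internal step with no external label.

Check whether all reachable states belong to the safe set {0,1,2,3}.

Allowed set {0,1,2,3}
Reach set: {0,1,2}
  0: ✓
  1: ✓
  2: ✓

Answer: INVARIANT HOLDS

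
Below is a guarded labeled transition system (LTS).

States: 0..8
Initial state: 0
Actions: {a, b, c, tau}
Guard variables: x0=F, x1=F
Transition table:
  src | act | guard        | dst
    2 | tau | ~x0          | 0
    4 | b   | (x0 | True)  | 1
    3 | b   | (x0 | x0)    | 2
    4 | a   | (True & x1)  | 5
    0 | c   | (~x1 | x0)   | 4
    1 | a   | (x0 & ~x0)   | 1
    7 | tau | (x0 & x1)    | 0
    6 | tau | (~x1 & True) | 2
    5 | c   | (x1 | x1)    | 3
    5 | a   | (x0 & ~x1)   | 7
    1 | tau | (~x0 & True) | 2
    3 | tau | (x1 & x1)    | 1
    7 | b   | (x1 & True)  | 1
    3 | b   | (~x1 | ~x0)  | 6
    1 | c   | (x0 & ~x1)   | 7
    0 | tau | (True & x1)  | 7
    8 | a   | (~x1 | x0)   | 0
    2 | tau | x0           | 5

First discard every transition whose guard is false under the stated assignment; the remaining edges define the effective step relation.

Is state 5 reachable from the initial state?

Answer: UNREACHABLE

Working:
Guard filter leaves 7 enabled edge(s).
L0 = {0}
L1 = {4}  now seen {0,4}
L2 = {1}  now seen {0,1,4}
L3 = {2}  now seen {0,1,2,4}
Reachable = {0,1,2,4}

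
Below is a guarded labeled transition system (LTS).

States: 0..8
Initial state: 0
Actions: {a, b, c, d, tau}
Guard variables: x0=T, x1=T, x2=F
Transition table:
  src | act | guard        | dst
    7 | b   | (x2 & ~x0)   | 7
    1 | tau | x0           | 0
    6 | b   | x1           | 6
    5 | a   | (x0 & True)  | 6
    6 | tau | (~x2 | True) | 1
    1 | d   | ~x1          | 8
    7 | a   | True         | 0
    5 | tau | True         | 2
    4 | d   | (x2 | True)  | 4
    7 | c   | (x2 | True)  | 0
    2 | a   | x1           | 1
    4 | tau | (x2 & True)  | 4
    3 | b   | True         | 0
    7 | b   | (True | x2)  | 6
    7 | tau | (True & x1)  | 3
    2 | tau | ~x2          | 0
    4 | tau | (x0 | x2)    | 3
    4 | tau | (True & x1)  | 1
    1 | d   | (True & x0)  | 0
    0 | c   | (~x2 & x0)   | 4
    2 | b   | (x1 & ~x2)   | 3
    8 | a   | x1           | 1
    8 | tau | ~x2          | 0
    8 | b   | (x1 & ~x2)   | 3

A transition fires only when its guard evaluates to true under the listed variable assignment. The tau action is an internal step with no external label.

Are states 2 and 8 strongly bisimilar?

Refine partition for ~:
  P[0] = {{0,1,2,3,4,5,6,7,8}}
  P[1] = {{0},{1,4},{2,8},{3},{5},{6},{7}}
  P[2] = {{0},{1},{2,8},{3},{4},{5},{6},{7}}
stable after 3 split(s): 8 block(s)
[2]={2,8}  [8]={2,8}

Answer: BISIMILAR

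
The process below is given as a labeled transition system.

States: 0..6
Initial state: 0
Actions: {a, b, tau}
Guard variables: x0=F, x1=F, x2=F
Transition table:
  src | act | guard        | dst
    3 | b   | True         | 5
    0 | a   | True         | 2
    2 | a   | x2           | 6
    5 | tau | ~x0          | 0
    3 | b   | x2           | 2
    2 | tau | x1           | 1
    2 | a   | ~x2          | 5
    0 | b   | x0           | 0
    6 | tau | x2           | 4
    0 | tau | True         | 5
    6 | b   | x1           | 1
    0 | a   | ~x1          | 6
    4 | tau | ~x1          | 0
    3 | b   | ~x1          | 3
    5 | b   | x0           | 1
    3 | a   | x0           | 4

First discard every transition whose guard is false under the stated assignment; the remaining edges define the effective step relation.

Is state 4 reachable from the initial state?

Answer: UNREACHABLE

Analysis:
After dropping false guards: 8 live edges.
depth 0: {0}
depth 1: {2,5,6}  now seen {0,2,5,6}
R = {0,2,5,6}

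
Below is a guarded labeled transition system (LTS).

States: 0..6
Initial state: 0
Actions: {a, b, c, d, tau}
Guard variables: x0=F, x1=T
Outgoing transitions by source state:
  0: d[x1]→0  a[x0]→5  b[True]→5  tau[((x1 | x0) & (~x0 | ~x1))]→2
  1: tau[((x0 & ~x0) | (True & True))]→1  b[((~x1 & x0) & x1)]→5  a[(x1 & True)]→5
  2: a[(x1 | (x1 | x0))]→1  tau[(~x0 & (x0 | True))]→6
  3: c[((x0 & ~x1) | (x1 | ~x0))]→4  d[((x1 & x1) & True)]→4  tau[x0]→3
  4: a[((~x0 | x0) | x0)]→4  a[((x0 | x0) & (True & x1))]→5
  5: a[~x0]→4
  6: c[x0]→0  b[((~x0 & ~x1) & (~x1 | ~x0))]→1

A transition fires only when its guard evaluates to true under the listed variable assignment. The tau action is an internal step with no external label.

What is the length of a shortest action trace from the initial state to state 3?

Answer: UNREACHABLE

Trace:
BFS to 3:
  Layer 0: {0}
  Layer 1: {2,5}
  Layer 2: {1,4,6}
3 never appears.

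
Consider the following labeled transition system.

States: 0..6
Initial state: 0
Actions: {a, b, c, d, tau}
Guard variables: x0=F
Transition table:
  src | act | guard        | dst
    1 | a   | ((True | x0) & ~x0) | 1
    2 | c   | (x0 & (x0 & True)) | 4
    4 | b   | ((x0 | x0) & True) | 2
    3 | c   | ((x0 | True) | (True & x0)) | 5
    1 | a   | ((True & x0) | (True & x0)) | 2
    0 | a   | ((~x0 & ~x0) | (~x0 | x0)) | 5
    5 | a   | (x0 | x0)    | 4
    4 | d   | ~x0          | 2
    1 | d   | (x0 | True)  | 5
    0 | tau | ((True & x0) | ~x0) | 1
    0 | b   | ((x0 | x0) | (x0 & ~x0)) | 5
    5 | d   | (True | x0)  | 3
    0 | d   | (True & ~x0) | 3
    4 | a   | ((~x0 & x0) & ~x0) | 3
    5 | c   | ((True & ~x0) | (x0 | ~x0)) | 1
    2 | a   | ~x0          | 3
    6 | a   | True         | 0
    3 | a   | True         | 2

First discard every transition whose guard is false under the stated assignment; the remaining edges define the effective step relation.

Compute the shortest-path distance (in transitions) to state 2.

Breadth-first toward 2:
  L0 = {0}
  L1 = {1,3,5}
  L2 = {2}
2 enters at depth 2; path d·a

Answer: 2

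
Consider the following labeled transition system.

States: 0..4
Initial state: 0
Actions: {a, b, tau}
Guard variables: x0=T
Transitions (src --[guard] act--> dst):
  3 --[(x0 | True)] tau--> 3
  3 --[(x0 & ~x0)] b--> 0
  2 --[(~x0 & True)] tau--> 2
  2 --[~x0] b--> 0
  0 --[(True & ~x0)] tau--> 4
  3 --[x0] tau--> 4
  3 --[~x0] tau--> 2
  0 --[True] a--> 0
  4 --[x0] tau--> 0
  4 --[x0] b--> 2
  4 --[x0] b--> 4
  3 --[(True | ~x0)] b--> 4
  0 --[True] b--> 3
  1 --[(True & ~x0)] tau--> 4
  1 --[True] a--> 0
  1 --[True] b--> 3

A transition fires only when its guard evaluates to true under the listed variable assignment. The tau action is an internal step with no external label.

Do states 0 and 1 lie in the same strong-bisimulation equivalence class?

Answer: BISIMILAR

Analysis:
Compute ~ classes (split until stable):
  round 0: {{0,1,2,3,4}}
  round 1: {{0,1},{2},{3,4}}
  round 2: {{0,1},{2},{3},{4}}
4 equivalence class(es) (converged in 3)
0∈{0,1}, 1∈{0,1}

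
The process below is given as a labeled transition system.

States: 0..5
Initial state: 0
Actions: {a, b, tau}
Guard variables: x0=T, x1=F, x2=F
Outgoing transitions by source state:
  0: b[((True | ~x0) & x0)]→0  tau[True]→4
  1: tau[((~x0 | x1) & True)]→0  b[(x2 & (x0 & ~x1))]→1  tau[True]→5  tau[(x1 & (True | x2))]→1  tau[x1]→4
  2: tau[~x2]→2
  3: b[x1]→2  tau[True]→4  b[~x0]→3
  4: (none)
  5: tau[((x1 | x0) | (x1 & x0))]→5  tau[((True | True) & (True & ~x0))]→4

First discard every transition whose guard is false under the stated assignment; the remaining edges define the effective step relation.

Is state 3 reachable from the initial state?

After dropping false guards: 6 live edges.
depth 0: {0}
depth 1: {4}  total {0,4}
Reachable = {0,4}

Answer: UNREACHABLE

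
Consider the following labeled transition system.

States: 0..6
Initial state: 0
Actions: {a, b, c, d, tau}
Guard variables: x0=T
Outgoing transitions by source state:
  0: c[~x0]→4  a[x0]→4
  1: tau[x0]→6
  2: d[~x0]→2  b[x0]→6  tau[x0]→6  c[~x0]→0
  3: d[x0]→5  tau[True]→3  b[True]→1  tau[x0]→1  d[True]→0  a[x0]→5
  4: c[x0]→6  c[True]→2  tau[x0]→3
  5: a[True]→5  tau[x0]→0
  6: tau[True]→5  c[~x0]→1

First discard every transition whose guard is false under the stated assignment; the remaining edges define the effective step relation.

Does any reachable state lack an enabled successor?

Answer: DEADLOCK-FREE

Trace:
R = {0,1,2,3,4,5,6}
  0: a→4  [deg 1]
  1: tau→6  [deg 1]
  2: b→6  tau→6  [deg 2]
  3: a→5  b→1  d→0  d→5  tau→1  tau→3  [deg 6]
  4: c→2  c→6  tau→3  [deg 3]
  5: a→5  tau→0  [deg 2]
  6: tau→5  [deg 1]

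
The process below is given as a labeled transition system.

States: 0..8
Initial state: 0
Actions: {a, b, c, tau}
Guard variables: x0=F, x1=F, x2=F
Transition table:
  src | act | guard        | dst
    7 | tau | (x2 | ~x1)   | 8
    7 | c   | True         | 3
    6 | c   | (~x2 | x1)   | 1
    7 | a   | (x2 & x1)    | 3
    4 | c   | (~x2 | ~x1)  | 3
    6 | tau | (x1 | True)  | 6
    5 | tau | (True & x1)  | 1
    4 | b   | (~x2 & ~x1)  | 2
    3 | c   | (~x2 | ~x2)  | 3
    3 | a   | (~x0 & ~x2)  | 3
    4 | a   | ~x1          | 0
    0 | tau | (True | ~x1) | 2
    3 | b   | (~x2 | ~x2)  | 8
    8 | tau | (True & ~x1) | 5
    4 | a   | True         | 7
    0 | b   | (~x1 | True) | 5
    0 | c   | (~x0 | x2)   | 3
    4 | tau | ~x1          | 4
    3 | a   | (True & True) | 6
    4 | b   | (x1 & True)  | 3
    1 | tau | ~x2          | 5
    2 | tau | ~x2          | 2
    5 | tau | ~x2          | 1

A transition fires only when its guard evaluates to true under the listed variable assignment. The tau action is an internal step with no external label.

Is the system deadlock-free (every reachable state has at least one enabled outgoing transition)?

Reachable = {0,1,2,3,5,6,8}
  0: b→5  c→3  tau→2  [3 out]
  1: tau→5  [1 out]
  2: tau→2  [1 out]
  3: a→3  a→6  b→8  c→3  [4 out]
  5: tau→1  [1 out]
  6: c→1  tau→6  [2 out]
  8: tau→5  [1 out]

Answer: DEADLOCK-FREE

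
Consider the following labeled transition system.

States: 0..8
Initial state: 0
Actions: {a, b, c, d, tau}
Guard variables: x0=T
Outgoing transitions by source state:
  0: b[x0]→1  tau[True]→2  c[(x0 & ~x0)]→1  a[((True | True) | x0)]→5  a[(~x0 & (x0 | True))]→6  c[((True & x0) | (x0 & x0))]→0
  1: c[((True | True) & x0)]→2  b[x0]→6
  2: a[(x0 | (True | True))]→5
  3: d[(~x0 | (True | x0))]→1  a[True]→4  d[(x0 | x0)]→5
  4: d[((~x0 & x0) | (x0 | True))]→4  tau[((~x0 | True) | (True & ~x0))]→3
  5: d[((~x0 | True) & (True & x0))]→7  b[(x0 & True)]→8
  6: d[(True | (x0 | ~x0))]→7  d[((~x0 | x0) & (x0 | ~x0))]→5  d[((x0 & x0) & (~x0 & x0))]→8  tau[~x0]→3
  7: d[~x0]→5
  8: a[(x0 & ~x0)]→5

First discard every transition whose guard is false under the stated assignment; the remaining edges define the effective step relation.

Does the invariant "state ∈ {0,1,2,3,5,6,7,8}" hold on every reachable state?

Inv-set: {0,1,2,3,5,6,7,8}
R = {0,1,2,5,6,7,8}
  0: safe
  1: safe
  2: safe
  5: safe
  6: safe
  7: safe
  8: safe

Answer: INVARIANT HOLDS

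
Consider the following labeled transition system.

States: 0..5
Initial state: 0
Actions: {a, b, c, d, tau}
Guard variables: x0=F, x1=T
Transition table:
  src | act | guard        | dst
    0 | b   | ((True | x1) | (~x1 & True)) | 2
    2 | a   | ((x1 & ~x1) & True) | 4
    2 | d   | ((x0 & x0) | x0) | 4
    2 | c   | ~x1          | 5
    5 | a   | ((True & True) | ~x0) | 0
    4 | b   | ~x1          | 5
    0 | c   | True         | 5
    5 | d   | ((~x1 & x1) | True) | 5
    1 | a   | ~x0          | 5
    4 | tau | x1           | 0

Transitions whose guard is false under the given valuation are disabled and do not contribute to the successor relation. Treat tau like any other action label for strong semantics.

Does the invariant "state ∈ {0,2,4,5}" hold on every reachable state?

Inv-set: {0,2,4,5}
R = {0,2,5}
  0: ok
  2: ok
  5: ok

Answer: INVARIANT HOLDS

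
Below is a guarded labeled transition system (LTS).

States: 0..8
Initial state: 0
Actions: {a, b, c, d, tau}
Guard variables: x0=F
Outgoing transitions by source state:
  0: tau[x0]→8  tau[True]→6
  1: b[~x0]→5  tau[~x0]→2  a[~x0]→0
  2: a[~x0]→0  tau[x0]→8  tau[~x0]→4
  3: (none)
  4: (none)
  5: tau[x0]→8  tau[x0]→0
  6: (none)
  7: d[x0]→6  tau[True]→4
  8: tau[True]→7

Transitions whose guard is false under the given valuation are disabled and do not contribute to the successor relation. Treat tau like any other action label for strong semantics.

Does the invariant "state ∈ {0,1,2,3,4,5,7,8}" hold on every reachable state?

Answer: INVARIANT VIOLATED at state 6

Analysis:
Allowed set {0,1,2,3,4,5,7,8}
Reach set: {0,6}
  0: safe
  6: VIOLATES
witness against invariant: tau → 6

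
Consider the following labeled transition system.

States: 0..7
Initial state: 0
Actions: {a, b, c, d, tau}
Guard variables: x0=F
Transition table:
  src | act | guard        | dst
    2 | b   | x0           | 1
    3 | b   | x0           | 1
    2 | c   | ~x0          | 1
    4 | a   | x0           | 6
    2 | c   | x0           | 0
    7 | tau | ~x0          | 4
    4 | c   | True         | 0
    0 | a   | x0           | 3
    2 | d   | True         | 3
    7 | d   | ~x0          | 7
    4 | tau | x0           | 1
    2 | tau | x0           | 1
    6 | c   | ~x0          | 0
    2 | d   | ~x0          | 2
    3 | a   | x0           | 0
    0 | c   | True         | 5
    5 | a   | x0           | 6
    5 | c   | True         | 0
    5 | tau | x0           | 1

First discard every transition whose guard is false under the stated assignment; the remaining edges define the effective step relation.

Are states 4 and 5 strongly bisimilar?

Bisimulation quotient by refinement:
  P[0] = {{0,1,2,3,4,5,6,7}}
  P[1] = {{0,4,5,6},{1,3},{2},{7}}
Fixed point at round 2; 4 class(es).
[4]={0,4,5,6}  [5]={0,4,5,6}

Answer: BISIMILAR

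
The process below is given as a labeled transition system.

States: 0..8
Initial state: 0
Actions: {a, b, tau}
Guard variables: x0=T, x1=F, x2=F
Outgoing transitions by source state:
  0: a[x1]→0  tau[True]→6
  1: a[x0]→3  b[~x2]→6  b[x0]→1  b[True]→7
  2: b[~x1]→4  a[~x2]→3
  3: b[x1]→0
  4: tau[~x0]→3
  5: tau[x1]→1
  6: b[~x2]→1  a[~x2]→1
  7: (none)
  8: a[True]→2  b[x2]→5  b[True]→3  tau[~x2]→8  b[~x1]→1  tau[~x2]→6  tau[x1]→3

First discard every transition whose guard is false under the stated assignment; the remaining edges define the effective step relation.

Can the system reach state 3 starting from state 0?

Guard filter leaves 14 enabled edge(s).
Layer 0: {0}
Layer 1: {6}  cumulative {0,6}
Layer 2: {1}  cumulative {0,1,6}
Layer 3: {3,7}  cumulative {0,1,3,6,7}
Reachable = {0,1,3,6,7}
trace reaching 3: tau·b·a

Answer: REACHABLE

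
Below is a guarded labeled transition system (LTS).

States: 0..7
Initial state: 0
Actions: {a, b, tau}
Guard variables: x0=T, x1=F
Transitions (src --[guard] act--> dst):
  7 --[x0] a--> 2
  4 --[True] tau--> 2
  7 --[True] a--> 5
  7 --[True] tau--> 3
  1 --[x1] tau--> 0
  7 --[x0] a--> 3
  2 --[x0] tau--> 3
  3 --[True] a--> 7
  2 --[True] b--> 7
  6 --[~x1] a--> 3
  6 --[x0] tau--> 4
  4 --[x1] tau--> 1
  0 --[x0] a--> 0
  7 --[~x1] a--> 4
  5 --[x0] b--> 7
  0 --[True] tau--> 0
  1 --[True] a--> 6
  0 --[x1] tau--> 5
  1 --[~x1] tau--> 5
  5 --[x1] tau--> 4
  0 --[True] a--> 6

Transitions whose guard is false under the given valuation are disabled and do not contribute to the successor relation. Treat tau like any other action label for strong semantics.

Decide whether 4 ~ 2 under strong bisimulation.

Bisimulation quotient by refinement:
  P[0] = {{0,1,2,3,4,5,6,7}}
  P[1] = {{0,1,6,7},{2},{3},{4},{5}}
  P[2] = {{0},{1},{2},{3},{4},{5},{6},{7}}
Fixed point at round 3; 8 class(es).
class of 4: {4}; class of 2: {2}

Answer: NOT BISIMILAR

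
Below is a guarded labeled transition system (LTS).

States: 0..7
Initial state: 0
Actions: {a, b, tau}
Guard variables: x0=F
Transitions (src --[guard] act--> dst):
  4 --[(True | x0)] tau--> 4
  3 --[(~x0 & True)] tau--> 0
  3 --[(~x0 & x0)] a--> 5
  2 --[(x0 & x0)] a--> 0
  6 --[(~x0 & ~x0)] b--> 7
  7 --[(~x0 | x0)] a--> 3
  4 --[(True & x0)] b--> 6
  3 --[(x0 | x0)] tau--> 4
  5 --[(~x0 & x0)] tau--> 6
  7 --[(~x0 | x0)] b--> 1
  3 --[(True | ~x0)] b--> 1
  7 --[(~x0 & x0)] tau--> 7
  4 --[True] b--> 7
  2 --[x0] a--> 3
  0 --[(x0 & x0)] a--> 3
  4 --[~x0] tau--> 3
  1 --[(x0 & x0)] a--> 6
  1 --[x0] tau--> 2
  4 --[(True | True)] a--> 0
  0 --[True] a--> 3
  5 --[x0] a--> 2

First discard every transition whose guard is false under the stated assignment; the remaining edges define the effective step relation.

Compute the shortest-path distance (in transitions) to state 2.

Answer: UNREACHABLE

Analysis:
Breadth-first toward 2:
  Layer 0: {0}
  Layer 1: {3}
  Layer 2: {1}
2 never appears.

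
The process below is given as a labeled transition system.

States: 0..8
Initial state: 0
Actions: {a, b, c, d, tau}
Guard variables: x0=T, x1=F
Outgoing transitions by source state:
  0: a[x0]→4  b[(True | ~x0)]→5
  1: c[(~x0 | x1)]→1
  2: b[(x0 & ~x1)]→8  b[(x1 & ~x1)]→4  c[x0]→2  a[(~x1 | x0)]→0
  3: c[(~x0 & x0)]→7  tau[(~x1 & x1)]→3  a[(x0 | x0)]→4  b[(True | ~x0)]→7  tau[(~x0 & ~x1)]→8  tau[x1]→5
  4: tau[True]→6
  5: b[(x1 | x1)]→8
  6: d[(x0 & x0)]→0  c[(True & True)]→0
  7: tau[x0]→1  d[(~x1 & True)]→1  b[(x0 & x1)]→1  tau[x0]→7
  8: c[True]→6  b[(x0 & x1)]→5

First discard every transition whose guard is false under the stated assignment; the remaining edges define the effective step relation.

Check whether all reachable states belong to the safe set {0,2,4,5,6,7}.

Answer: INVARIANT HOLDS

Working:
Safe = {0,2,4,5,6,7}
R = {0,4,5,6}
  0: ok
  4: ok
  5: ok
  6: ok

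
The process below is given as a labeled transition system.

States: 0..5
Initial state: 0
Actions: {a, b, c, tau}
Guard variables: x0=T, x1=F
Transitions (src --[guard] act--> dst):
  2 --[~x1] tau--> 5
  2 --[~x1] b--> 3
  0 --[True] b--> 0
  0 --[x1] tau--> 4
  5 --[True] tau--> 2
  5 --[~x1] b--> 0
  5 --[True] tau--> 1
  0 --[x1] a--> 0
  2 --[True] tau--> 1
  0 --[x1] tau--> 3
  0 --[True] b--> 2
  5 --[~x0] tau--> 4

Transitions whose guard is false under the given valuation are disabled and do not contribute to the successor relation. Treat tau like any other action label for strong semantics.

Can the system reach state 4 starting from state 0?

Answer: UNREACHABLE

Analysis:
8 transition(s) survive guard evaluation.
Layer 0: {0}
Layer 1: {2}  total {0,2}
Layer 2: {1,3,5}  total {0,1,2,3,5}
Reach set: {0,1,2,3,5}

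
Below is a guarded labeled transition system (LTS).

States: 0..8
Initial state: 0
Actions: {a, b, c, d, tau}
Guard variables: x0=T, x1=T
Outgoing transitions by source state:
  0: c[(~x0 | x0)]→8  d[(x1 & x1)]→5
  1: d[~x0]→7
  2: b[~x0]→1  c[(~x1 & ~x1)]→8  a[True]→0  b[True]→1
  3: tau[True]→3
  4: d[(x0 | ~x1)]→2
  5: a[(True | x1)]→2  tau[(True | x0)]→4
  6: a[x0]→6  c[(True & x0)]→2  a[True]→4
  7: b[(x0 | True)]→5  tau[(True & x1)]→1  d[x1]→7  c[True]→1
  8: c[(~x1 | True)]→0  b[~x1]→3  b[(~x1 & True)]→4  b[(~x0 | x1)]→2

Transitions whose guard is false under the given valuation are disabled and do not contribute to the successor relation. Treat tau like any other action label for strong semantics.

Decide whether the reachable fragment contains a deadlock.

Reachable = {0,1,2,4,5,8}
  0: c→8  d→5  [deg 2]
  1: ∅  [STUCK]
  2: a→0  b→1  [deg 2]
  4: d→2  [deg 1]
  5: a→2  tau→4  [deg 2]
  8: b→2  c→0  [deg 2]
trace reaching 1: c·b·b

Answer: DEADLOCK at state 1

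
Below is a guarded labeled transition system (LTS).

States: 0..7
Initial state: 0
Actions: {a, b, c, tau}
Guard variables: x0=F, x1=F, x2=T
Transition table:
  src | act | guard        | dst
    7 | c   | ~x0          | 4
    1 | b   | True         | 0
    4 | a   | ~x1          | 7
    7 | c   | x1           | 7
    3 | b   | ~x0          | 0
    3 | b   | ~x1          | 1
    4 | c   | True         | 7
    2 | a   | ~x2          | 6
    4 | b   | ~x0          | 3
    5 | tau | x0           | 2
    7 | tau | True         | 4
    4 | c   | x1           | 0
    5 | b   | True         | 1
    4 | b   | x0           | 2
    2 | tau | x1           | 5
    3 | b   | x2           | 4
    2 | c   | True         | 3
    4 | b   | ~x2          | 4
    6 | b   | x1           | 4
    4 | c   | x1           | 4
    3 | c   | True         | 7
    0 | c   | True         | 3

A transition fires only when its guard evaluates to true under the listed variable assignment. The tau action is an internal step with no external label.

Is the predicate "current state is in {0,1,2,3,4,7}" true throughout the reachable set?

Answer: INVARIANT HOLDS

Working:
Safe = {0,1,2,3,4,7}
R = {0,1,3,4,7}
  0: safe
  1: safe
  3: safe
  4: safe
  7: safe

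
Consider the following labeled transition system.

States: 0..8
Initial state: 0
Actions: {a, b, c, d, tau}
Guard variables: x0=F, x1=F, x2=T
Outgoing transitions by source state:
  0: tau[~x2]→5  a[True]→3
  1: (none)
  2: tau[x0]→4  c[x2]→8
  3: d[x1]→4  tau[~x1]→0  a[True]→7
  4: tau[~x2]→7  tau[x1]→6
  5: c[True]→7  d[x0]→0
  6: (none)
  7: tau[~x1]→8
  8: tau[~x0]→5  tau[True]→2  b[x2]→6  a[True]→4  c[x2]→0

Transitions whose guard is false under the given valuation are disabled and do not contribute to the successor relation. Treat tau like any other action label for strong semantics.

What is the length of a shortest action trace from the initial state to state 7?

Answer: 2

Analysis:
Layered search for 7:
  L0 = {0}
  L1 = {3}
  L2 = {7}
first hit 7 at d=2 via a·a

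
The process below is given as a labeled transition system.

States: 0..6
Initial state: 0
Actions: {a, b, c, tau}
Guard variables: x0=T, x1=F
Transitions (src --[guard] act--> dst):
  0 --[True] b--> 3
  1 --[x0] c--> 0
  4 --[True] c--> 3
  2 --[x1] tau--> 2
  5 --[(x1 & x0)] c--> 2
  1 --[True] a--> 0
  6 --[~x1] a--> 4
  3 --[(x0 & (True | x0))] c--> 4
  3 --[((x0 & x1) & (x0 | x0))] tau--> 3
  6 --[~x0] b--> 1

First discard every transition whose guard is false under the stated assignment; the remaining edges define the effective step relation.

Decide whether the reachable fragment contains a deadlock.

Answer: DEADLOCK-FREE

Working:
Reach set: {0,3,4}
  0: b→3  [1 out]
  3: c→4  [1 out]
  4: c→3  [1 out]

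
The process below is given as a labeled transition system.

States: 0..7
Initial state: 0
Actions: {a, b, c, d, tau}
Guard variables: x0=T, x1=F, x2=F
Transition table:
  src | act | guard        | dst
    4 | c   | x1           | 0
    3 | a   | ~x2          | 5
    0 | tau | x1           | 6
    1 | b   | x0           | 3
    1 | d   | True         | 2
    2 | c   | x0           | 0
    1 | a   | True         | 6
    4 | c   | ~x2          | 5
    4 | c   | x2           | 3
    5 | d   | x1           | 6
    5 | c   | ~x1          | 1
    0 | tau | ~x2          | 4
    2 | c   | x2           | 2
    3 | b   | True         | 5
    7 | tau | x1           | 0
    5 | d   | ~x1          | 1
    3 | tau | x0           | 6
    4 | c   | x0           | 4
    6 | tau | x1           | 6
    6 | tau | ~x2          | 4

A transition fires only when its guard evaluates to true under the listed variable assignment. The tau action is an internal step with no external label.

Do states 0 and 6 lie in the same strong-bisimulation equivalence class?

Answer: BISIMILAR

Analysis:
Bisimulation quotient by refinement:
  π0 = {{0,1,2,3,4,5,6,7}}
  π1 = {{0,6},{1},{2,4},{3},{5},{7}}
  π2 = {{0,6},{1},{2},{3},{4},{5},{7}}
Fixed point at round 3; 7 class(es).
[0]={0,6}  [6]={0,6}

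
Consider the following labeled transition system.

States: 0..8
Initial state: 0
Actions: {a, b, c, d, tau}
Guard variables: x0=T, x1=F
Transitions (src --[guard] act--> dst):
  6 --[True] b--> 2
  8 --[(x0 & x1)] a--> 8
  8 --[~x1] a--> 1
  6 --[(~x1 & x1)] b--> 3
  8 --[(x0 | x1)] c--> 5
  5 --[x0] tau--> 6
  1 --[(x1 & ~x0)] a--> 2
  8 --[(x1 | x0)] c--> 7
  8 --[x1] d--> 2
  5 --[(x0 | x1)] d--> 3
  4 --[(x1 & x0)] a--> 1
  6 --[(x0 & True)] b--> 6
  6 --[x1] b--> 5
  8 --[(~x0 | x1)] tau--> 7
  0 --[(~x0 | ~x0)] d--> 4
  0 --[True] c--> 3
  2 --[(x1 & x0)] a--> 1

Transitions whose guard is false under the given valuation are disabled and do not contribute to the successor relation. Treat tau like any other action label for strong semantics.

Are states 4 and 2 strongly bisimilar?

Refine partition for ~:
  π0 = {{0,1,2,3,4,5,6,7,8}}
  π1 = {{0},{1,2,3,4,7},{5},{6},{8}}
stable after 2 split(s): 5 block(s)
4∈{1,2,3,4,7}, 2∈{1,2,3,4,7}

Answer: BISIMILAR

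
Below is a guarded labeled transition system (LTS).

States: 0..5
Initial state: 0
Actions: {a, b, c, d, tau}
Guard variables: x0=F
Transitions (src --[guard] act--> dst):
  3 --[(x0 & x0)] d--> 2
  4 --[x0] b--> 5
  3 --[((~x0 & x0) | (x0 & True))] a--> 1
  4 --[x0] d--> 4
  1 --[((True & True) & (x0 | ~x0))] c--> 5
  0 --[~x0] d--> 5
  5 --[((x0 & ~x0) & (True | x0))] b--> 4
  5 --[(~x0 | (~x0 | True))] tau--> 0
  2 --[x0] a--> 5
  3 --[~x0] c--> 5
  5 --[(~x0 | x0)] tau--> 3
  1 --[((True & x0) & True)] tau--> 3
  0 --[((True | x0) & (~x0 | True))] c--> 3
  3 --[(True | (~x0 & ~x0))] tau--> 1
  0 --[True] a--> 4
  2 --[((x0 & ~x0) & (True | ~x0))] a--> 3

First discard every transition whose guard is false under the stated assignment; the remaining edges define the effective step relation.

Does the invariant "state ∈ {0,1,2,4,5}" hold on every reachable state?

Answer: INVARIANT VIOLATED at state 3

Analysis:
Inv-set: {0,1,2,4,5}
R = {0,1,3,4,5}
  0: safe
  1: safe
  3: outside
  4: safe
  5: safe
witness against invariant: c → 3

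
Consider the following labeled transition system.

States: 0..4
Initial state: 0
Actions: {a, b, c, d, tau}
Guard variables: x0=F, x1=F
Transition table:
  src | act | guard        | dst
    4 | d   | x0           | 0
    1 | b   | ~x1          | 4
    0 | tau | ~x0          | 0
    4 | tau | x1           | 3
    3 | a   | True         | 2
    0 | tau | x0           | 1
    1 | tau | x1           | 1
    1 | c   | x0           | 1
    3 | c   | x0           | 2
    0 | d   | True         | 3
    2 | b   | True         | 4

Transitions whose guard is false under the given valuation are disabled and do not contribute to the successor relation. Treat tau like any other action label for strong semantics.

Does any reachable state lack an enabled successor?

Answer: DEADLOCK at state 4

Analysis:
Reachable = {0,2,3,4}
  0: d→3  tau→0  [deg 2]
  2: b→4  [deg 1]
  3: a→2  [deg 1]
  4: ∅  [no exit]
Path to 4: d·a·b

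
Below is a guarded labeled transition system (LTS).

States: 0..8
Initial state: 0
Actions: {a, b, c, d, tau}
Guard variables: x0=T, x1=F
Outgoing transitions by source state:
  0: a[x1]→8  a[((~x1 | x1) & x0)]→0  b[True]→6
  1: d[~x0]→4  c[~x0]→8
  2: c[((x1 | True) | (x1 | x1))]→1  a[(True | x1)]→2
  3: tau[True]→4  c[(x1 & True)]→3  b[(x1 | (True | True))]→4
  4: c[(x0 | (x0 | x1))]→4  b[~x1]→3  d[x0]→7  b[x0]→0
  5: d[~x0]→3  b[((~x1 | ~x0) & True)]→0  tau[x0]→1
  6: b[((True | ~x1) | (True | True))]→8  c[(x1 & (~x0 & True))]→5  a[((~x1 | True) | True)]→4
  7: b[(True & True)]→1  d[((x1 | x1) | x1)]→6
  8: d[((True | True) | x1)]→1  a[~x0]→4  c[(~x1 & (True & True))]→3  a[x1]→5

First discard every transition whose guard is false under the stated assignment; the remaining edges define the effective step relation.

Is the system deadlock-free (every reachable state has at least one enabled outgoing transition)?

Reachable = {0,1,3,4,6,7,8}
  0: a→0  b→6  [2 out]
  1: ∅  [deadlock]
  3: b→4  tau→4  [2 out]
  4: b→0  b→3  c→4  d→7  [4 out]
  6: a→4  b→8  [2 out]
  7: b→1  [1 out]
  8: c→3  d→1  [2 out]
trace reaching 1: b·b·d

Answer: DEADLOCK at state 1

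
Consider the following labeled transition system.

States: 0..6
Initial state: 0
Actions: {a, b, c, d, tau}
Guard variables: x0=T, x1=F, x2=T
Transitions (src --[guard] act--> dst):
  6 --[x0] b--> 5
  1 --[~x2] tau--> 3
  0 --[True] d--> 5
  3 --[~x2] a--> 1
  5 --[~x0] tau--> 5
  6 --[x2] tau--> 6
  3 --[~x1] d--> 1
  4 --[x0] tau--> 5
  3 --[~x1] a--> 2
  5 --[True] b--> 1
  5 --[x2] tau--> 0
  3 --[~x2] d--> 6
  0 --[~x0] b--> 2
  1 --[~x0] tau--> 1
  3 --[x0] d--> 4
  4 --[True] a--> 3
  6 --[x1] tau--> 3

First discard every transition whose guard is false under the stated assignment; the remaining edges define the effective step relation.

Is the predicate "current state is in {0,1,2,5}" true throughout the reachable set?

Answer: INVARIANT HOLDS

Working:
Inv-set: {0,1,2,5}
R = {0,1,5}
  0: ok
  1: ok
  5: ok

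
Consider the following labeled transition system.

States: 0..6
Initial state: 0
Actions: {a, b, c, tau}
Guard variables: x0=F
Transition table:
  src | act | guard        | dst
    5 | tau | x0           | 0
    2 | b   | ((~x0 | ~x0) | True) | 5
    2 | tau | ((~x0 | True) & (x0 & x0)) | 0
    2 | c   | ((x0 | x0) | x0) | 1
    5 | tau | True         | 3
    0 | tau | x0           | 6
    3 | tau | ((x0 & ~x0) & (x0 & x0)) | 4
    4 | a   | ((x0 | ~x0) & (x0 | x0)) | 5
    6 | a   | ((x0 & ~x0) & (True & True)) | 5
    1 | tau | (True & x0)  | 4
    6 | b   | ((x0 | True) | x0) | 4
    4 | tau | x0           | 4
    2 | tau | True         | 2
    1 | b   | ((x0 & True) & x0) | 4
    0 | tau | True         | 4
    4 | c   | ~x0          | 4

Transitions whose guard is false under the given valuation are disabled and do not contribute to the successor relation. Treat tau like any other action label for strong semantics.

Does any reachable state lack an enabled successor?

Answer: DEADLOCK-FREE

Working:
R = {0,4}
  0: tau→4  [deg 1]
  4: c→4  [deg 1]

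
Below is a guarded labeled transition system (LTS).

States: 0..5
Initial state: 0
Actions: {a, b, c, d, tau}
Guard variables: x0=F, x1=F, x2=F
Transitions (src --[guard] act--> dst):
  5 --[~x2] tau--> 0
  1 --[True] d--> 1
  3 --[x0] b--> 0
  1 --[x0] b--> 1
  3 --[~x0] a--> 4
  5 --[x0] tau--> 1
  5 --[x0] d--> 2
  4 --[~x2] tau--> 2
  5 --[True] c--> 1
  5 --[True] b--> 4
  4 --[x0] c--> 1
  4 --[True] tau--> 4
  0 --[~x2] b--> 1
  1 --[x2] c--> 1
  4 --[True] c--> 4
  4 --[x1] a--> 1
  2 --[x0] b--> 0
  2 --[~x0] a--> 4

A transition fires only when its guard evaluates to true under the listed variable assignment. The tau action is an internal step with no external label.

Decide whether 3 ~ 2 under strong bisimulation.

Answer: BISIMILAR

Analysis:
Bisimulation quotient by refinement:
  π0 = {{0,1,2,3,4,5}}
  π1 = {{0},{1},{2,3},{4},{5}}
stable after 2 split(s): 5 block(s)
class of 3: {2,3}; class of 2: {2,3}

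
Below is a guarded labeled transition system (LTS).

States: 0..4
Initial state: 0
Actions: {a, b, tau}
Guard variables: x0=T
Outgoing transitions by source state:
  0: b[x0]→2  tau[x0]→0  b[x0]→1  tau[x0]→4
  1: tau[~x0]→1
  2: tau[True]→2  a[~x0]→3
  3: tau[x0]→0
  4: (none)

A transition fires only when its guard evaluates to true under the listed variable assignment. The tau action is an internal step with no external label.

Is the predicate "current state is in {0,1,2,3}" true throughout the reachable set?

Inv-set: {0,1,2,3}
Reachable = {0,1,2,4}
  0: ok
  1: ok
  2: ok
  4: ✗ unsafe
reach 4 via tau — violates

Answer: INVARIANT VIOLATED at state 4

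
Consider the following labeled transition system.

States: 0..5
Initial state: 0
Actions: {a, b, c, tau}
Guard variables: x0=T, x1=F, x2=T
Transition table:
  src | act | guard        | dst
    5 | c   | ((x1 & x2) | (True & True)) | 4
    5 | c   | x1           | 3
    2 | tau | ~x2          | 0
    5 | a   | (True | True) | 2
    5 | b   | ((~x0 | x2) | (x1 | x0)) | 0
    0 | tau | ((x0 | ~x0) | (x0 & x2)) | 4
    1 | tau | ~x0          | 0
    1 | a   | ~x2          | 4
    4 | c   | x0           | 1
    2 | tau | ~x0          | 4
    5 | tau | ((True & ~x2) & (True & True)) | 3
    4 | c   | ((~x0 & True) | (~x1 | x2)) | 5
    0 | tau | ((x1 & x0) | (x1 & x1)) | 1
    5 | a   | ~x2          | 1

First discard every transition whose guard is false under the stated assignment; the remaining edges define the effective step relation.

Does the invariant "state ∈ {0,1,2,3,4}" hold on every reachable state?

Answer: INVARIANT VIOLATED at state 5

Trace:
Allowed set {0,1,2,3,4}
Reach set: {0,1,2,4,5}
  0: ✓
  1: ✓
  2: ✓
  4: ✓
  5: VIOLATES
witness against invariant: tau·c → 5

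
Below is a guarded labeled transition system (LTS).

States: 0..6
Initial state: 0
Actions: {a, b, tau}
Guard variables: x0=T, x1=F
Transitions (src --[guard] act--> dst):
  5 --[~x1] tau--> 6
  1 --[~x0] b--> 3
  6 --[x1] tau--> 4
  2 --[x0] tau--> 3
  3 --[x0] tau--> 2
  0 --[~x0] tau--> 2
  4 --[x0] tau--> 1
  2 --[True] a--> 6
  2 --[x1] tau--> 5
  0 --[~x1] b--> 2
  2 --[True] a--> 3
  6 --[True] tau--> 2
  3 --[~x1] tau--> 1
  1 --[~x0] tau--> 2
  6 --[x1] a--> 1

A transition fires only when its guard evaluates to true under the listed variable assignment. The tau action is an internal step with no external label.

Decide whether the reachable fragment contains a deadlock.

Answer: DEADLOCK at state 1

Analysis:
R = {0,1,2,3,6}
  0: b→2  [1 out]
  1: ∅  [STUCK]
  2: a→3  a→6  tau→3  [3 out]
  3: tau→1  tau→2  [2 out]
  6: tau→2  [1 out]
witness 1: b·tau·tau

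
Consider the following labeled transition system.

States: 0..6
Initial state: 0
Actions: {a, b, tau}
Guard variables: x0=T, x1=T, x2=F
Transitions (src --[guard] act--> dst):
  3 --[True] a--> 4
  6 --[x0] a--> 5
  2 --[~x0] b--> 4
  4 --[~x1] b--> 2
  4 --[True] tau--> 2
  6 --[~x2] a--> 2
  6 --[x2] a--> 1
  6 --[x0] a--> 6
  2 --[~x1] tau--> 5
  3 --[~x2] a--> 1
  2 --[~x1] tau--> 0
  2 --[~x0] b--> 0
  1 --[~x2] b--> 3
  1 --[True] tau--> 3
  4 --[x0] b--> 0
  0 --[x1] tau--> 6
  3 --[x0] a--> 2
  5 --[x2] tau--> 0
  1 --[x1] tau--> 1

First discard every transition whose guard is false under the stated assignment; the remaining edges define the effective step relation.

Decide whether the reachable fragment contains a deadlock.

Reach set: {0,2,5,6}
  0: tau→6  [1 out]
  2: ∅  [no exit]
  5: ∅  [no exit]
  6: a→2  a→5  a→6  [3 out]
trace reaching 2: tau·a

Answer: DEADLOCK at state 2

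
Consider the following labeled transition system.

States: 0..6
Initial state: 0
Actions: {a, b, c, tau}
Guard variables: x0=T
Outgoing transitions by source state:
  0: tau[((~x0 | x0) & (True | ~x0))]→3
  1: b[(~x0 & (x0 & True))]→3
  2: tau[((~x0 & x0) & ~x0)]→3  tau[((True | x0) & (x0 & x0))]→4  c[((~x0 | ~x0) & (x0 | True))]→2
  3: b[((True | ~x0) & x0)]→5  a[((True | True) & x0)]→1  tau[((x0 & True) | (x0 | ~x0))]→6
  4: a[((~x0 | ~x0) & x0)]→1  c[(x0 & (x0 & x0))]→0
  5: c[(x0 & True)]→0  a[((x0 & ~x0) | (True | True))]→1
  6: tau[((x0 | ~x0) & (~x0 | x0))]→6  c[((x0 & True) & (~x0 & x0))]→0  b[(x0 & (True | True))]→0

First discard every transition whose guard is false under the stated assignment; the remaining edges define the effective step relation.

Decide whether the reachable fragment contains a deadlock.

Answer: DEADLOCK at state 1

Analysis:
Reachable = {0,1,3,5,6}
  0: tau→3  [1 out]
  1: ∅  [no exit]
  3: a→1  b→5  tau→6  [3 out]
  5: a→1  c→0  [2 out]
  6: b→0  tau→6  [2 out]
Path to 1: tau·a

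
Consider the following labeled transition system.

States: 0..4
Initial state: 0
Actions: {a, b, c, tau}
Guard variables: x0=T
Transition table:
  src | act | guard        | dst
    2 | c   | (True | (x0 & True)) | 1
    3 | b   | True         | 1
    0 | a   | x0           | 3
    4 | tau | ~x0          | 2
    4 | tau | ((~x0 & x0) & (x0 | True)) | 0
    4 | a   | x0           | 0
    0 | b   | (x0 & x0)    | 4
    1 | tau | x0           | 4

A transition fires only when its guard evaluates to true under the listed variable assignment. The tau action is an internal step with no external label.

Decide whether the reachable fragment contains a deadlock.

R = {0,1,3,4}
  0: a→3  b→4  [deg 2]
  1: tau→4  [deg 1]
  3: b→1  [deg 1]
  4: a→0  [deg 1]

Answer: DEADLOCK-FREE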